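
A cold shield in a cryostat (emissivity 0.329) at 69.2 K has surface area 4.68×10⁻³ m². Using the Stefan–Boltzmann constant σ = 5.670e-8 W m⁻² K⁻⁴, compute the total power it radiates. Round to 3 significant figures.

Area A = 4.68×10⁻³ m².
P = εσAT⁴ = 0.329 × 5.670×10⁻⁸ × 4.68×10⁻³ × (69.2)⁴ = 2.00×10⁻³ W.

P ≈ 2.00×10⁻³ W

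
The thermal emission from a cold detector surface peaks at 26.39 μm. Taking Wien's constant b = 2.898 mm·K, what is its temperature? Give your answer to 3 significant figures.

Wien's law gives T = b/λ_max = (2.898×10⁻³ m·K)/(2.639×10⁻⁵ m) = 110 K.

T ≈ 110 K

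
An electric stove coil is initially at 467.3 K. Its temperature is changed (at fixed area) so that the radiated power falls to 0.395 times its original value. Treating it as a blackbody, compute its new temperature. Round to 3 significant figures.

P ∝ T⁴, so T₂/T₁ = (P₂/P₁)^(1/4) = (0.395)^(1/4) = 0.792774.
T₂ = 467.3 × 0.792774 = 370 K.

T₂ ≈ 370 K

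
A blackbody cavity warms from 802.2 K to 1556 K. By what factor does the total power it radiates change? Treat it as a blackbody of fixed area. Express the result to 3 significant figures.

P₂/P₁ ≈ 14.2

P ∝ T⁴, so P₂/P₁ = (T₂/T₁)⁴ = (1556/802.2)⁴ = (1.93967)⁴ = 14.2.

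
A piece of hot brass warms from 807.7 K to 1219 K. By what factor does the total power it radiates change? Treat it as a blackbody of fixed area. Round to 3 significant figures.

P ∝ T⁴, so P₂/P₁ = (T₂/T₁)⁴ = (1219/807.7)⁴ = (1.50922)⁴ = 5.19.

P₂/P₁ ≈ 5.19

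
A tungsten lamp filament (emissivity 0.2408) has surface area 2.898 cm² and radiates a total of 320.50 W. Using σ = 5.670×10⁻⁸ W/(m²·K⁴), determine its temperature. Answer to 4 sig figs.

Area A = 2.898 cm² = 2.898×10⁻⁴ m².
P = εσAT⁴ ⇒ T = (P/(εσA))^(1/4) = (320.50/(0.2408×5.670×10⁻⁸×2.898×10⁻⁴))^(1/4) = 3000 K.

T ≈ 3000 K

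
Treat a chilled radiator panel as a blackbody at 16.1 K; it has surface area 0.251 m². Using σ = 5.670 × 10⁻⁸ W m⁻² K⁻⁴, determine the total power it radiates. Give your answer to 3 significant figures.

P ≈ 9.56×10⁻⁴ W

Area A = 0.251 m².
P = σAT⁴ = 5.670×10⁻⁸ × 0.251 × (16.1)⁴ = 9.56×10⁻⁴ W.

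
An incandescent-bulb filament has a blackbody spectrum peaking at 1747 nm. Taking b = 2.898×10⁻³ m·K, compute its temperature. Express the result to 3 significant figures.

T ≈ 1.66×10³ K

Wien's law gives T = b/λ_max = (2.898×10⁻³ m·K)/(1.747×10⁻⁶ m) = 1.66×10³ K.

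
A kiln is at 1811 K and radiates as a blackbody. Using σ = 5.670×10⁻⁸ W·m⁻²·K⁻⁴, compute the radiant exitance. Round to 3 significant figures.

I ≈ 6.10×10⁵ W/m²

Stefan–Boltzmann: I = σT⁴ = 5.670×10⁻⁸ × (1811)⁴ = 6.10×10⁵ W/m².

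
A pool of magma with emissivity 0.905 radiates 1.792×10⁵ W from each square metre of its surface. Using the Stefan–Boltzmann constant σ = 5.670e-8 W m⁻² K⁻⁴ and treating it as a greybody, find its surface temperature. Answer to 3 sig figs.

T ≈ 1.37×10³ K

I = εσT⁴, so T = (I/εσ)^(1/4) = (1.792×10⁵/(0.905×5.670×10⁻⁸))^(1/4) = 1.37×10³ K.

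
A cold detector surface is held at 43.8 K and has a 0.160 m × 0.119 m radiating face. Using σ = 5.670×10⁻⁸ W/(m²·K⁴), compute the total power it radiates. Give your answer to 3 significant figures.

Area A = 0.160 × 0.119 = 0.01904 m².
P = σAT⁴ = 5.670×10⁻⁸ × 0.01904 × (43.8)⁴ = 3.97×10⁻³ W.

P ≈ 3.97×10⁻³ W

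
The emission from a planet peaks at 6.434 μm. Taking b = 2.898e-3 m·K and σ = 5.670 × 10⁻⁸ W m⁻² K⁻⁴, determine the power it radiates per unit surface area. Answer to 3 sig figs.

I ≈ 2.33×10³ W/m²

Wien's law: T = b/λ_max = 2.898×10⁻³/6.434×10⁻⁶ = 450.420 K.
Then I = σT⁴ = 5.670×10⁻⁸×(450.420)⁴ = 2.33×10³ W/m².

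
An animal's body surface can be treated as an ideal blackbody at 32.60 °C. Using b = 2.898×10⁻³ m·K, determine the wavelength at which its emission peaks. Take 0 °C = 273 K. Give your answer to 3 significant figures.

T = 32.60 °C + 273 = 305.60 K.
Wien's displacement law: λ_max = b/T = (2.898×10⁻³ m·K)/(305.60 K) = 9.483×10⁻⁶ m.
That is 9.48 μm, in the infrared range.

λ_max ≈ 9.48 μm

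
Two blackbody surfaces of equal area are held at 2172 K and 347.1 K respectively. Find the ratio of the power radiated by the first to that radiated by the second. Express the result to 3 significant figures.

With equal areas, P₁/P₂ = (T₁/T₂)⁴ = (2172/347.1)⁴ = 1.53×10³.

P₁/P₂ ≈ 1.53×10³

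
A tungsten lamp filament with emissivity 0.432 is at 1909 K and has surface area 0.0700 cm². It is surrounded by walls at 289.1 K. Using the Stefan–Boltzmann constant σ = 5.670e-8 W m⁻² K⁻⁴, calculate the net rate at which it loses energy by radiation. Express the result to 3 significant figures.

Net loss ≈ 2.28 W

Area A = 0.0700 cm² = 7.00×10⁻⁶ m².
Net radiated power P_net = εσA(T⁴ − T₀⁴) = 0.432×5.670×10⁻⁸×7.00×10⁻⁶×(1909⁴ − 289.1⁴).
T⁴ − T₀⁴ = 1.32808×10¹³ − 6.98542×10⁹ = 1.32738×10¹³ K⁴, so P_net = 2.28 W.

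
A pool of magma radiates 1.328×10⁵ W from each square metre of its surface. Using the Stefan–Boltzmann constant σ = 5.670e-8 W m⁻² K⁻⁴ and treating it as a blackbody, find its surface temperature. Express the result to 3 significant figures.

I = σT⁴, so T = (I/σ)^(1/4) = (1.328×10⁵/(5.670×10⁻⁸))^(1/4) = 1.24×10³ K.

T ≈ 1.24×10³ K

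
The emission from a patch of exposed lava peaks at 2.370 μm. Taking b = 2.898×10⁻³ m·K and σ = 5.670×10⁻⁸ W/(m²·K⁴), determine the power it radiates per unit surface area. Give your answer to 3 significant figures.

Wien's law: T = b/λ_max = 2.898×10⁻³/2.370×10⁻⁶ = 1222.78 K.
Then I = σT⁴ = 5.670×10⁻⁸×(1222.78)⁴ = 1.27×10⁵ W/m².

I ≈ 1.27×10⁵ W/m²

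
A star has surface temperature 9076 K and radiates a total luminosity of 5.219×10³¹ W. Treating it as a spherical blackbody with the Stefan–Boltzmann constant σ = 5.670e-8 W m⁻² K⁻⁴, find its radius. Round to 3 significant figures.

R ≈ 1.04×10¹¹ m

L = 4πR²σT⁴ ⇒ R = √(L/(4πσT⁴)).
σT⁴ = 3.84734×10⁸ W/m², so R = √(5.219×10³¹/(4π×3.84734×10⁸)) = 1.04×10¹¹ m.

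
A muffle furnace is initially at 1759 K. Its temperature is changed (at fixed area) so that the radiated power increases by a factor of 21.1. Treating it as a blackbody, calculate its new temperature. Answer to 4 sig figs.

T₂ ≈ 3770 K

P ∝ T⁴, so T₂/T₁ = (P₂/P₁)^(1/4) = (21.1)^(1/4) = 2.14324.
T₂ = 1759 × 2.14324 = 3770 K.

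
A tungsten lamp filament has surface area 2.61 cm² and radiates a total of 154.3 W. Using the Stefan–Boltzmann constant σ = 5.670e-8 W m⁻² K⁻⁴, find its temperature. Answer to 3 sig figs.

T ≈ 1.80×10³ K

Area A = 2.61 cm² = 2.61×10⁻⁴ m².
P = σAT⁴ ⇒ T = (P/(σA))^(1/4) = (154.3/(5.670×10⁻⁸×2.61×10⁻⁴))^(1/4) = 1.80×10³ K.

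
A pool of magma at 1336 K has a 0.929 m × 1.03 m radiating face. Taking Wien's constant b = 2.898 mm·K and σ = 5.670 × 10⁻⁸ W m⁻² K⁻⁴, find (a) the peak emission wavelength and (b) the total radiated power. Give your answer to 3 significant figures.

λ_max ≈ 2.17×10³ nm; P ≈ 1.73×10⁵ W

(a) λ_max = b/T = 2.898×10⁻³/1336 = 2.169×10⁻⁶ m = 2.17×10³ nm.
Area A = 0.929 × 1.03 = 0.95687 m².
(b) P = σAT⁴ = 5.670×10⁻⁸×0.95687×(1336)⁴ = 1.73×10⁵ W.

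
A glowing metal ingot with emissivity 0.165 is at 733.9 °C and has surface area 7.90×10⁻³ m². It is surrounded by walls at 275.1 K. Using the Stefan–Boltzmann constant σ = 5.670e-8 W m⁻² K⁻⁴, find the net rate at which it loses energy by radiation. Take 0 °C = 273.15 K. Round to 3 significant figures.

Net loss ≈ 75.6 W

T = 733.9 °C + 273.15 = 1007.05 K.
Area A = 7.90×10⁻³ m².
Net radiated power P_net = εσA(T⁴ − T₀⁴) = 0.165×5.670×10⁻⁸×7.90×10⁻³×(1007.05⁴ − 275.1⁴).
T⁴ − T₀⁴ = 1.02850×10¹² − 5.72746×10⁹ = 1.02277×10¹² K⁴, so P_net = 75.6 W.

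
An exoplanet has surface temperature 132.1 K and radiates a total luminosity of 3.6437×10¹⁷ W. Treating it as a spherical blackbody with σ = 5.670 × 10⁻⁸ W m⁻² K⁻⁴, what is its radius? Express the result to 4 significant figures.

L = 4πR²σT⁴ ⇒ R = √(L/(4πσT⁴)).
σT⁴ = 17.2661 W/m², so R = √(3.6437×10¹⁷/(4π×17.2661)) = 4.098×10⁷ m.

R ≈ 4.098×10⁷ m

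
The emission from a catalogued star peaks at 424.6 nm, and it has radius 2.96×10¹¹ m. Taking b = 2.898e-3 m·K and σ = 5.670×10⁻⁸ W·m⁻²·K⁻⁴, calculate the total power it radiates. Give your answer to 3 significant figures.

Wien's law: T = b/λ_max = 2.898×10⁻³/4.246×10⁻⁷ = 6825.25 K.
Surface area A = 4πR² = 4π(2.96×10¹¹ m)² = 1.10102×10²⁴ m².
Then P = σAT⁴ = 5.670×10⁻⁸×1.10102×10²⁴×(6825.25)⁴ = 1.35×10³² W.

P ≈ 1.35×10³² W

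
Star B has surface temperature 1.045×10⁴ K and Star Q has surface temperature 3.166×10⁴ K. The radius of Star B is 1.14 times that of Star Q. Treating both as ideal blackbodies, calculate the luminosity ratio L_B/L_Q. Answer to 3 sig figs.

L ∝ R²T⁴, so L_B/L_Q = (R_B/R_Q)²(T_B/T_Q)⁴ = (1.14)² × (1.045×10⁴/3.166×10⁴)⁴ = 1.2996 × 0.0118692 = 0.0154.

L_B/L_Q ≈ 0.0154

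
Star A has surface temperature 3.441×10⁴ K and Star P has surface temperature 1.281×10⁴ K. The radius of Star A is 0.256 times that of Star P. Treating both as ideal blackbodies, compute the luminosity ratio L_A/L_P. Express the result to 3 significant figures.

L ∝ R²T⁴, so L_A/L_P = (R_A/R_P)²(T_A/T_P)⁴ = (0.256)² × (3.441×10⁴/1.281×10⁴)⁴ = 0.065536 × 52.0646 = 3.41.

L_A/L_P ≈ 3.41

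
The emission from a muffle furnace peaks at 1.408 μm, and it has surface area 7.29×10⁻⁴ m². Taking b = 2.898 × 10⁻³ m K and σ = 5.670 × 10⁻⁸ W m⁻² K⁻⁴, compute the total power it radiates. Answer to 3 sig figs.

P ≈ 742 W

Wien's law: T = b/λ_max = 2.898×10⁻³/1.408×10⁻⁶ = 2058.24 K.
Area A = 7.29×10⁻⁴ m².
Then P = σAT⁴ = 5.670×10⁻⁸×7.29×10⁻⁴×(2058.24)⁴ = 742 W.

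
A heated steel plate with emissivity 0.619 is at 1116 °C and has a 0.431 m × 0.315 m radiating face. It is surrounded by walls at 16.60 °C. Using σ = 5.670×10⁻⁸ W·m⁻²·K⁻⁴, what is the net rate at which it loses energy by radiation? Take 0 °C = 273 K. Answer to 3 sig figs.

T = 1116 °C + 273 = 1389 K.
Surroundings: T = 16.60 °C + 273 = 289.60 K.
Area A = 0.431 × 0.315 = 0.135765 m².
Net radiated power P_net = εσA(T⁴ − T₀⁴) = 0.619×5.670×10⁻⁸×0.135765×(1389⁴ − 289.60⁴).
T⁴ − T₀⁴ = 3.72228×10¹² − 7.03387×10⁹ = 3.71525×10¹² K⁴, so P_net = 1.77×10⁴ W.

Net loss ≈ 1.77×10⁴ W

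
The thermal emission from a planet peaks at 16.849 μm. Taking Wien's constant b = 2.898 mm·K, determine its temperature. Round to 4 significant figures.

Wien's law gives T = b/λ_max = (2.898×10⁻³ m·K)/(1.6849×10⁻⁵ m) = 172.0 K.

T ≈ 172.0 K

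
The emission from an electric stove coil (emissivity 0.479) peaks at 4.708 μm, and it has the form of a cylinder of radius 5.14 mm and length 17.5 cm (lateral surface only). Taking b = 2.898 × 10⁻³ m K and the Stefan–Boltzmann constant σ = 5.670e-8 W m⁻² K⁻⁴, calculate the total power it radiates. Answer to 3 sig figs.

P ≈ 22.0 W

Wien's law: T = b/λ_max = 2.898×10⁻³/4.708×10⁻⁶ = 615.548 K.
Lateral area A = 2πrL = 2π×5.14×10⁻³×0.175 = 5.65173×10⁻³ m².
Then P = εσAT⁴ = 0.479×5.670×10⁻⁸×5.65173×10⁻³×(615.548)⁴ = 22.0 W.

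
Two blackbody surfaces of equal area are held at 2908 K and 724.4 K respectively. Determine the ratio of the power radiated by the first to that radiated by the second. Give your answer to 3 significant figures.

P₁/P₂ ≈ 260

With equal areas, P₁/P₂ = (T₁/T₂)⁴ = (2908/724.4)⁴ = 260.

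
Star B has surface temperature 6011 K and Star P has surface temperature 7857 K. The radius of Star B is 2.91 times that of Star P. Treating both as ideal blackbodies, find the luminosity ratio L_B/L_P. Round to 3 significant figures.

L_B/L_P ≈ 2.90

L ∝ R²T⁴, so L_B/L_P = (R_B/R_P)²(T_B/T_P)⁴ = (2.91)² × (6011/7857)⁴ = 8.4681 × 0.342578 = 2.90.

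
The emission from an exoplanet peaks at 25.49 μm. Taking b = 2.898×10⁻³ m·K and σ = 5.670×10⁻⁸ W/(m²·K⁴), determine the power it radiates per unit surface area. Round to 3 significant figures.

I ≈ 9.47 W/m²

Wien's law: T = b/λ_max = 2.898×10⁻³/2.549×10⁻⁵ = 113.692 K.
Then I = σT⁴ = 5.670×10⁻⁸×(113.692)⁴ = 9.47 W/m².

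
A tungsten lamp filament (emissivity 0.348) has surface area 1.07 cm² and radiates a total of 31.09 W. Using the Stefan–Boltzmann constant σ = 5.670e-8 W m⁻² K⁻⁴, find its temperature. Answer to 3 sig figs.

T ≈ 1.96×10³ K

Area A = 1.07 cm² = 1.07×10⁻⁴ m².
P = εσAT⁴ ⇒ T = (P/(εσA))^(1/4) = (31.09/(0.348×5.670×10⁻⁸×1.07×10⁻⁴))^(1/4) = 1.96×10³ K.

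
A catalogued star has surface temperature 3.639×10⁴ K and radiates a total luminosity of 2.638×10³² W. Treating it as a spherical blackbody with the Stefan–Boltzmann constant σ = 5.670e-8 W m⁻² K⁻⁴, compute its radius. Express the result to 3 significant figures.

L = 4πR²σT⁴ ⇒ R = √(L/(4πσT⁴)).
σT⁴ = 9.94286×10¹⁰ W/m², so R = √(2.638×10³²/(4π×9.94286×10¹⁰)) = 1.45×10¹⁰ m.

R ≈ 1.45×10¹⁰ m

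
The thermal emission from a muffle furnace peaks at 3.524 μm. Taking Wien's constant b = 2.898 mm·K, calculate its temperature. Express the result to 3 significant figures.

Wien's law gives T = b/λ_max = (2.898×10⁻³ m·K)/(3.524×10⁻⁶ m) = 822 K.

T ≈ 822 K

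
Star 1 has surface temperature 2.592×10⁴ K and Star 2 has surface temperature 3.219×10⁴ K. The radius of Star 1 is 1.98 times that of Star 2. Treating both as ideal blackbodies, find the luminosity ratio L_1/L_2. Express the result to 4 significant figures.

L ∝ R²T⁴, so L_1/L_2 = (R_1/R_2)²(T_1/T_2)⁴ = (1.98)² × (2.592×10⁴/3.219×10⁴)⁴ = 3.9204 × 0.420394 = 1.648.

L_1/L_2 ≈ 1.648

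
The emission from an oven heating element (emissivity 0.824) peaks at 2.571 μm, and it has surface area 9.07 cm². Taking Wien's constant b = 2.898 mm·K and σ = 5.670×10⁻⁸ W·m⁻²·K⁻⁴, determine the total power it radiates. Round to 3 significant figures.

Wien's law: T = b/λ_max = 2.898×10⁻³/2.571×10⁻⁶ = 1127.19 K.
Area A = 9.07 cm² = 9.07×10⁻⁴ m².
Then P = εσAT⁴ = 0.824×5.670×10⁻⁸×9.07×10⁻⁴×(1127.19)⁴ = 68.4 W.

P ≈ 68.4 W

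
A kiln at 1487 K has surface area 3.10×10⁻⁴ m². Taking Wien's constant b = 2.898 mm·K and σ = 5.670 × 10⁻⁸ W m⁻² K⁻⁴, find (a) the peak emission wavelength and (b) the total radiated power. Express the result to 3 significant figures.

(a) λ_max = b/T = 2.898×10⁻³/1487 = 1.949×10⁻⁶ m = 1.95×10³ nm.
Area A = 3.10×10⁻⁴ m².
(b) P = σAT⁴ = 5.670×10⁻⁸×3.10×10⁻⁴×(1487)⁴ = 85.9 W.

λ_max ≈ 1.95×10³ nm; P ≈ 85.9 W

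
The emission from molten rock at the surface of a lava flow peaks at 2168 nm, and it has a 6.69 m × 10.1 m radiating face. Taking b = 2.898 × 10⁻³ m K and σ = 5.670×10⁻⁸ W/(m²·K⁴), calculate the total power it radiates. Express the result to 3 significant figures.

P ≈ 1.22×10⁷ W

Wien's law: T = b/λ_max = 2.898×10⁻³/2.168×10⁻⁶ = 1336.72 K.
Area A = 6.69 × 10.1 = 67.569 m².
Then P = σAT⁴ = 5.670×10⁻⁸×67.569×(1336.72)⁴ = 1.22×10⁷ W.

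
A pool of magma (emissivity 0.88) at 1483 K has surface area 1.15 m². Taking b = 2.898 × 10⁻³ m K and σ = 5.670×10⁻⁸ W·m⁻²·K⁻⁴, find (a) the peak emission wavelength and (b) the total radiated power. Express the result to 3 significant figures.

(a) λ_max = b/T = 2.898×10⁻³/1483 = 1.954×10⁻⁶ m = 1.95×10³ nm.
Area A = 1.15 m².
(b) P = εσAT⁴ = 0.88×5.670×10⁻⁸×1.15×(1483)⁴ = 2.78×10⁵ W.

λ_max ≈ 1.95×10³ nm; P ≈ 2.78×10⁵ W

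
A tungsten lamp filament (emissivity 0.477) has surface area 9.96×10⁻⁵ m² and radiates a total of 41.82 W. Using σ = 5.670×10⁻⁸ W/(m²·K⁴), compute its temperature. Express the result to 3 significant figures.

T ≈ 1.98×10³ K

Area A = 9.96×10⁻⁵ m².
P = εσAT⁴ ⇒ T = (P/(εσA))^(1/4) = (41.82/(0.477×5.670×10⁻⁸×9.96×10⁻⁵))^(1/4) = 1.98×10³ K.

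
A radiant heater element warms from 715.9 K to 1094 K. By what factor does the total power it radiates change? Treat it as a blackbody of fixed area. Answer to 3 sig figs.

P₂/P₁ ≈ 5.45

P ∝ T⁴, so P₂/P₁ = (T₂/T₁)⁴ = (1094/715.9)⁴ = (1.52815)⁴ = 5.45.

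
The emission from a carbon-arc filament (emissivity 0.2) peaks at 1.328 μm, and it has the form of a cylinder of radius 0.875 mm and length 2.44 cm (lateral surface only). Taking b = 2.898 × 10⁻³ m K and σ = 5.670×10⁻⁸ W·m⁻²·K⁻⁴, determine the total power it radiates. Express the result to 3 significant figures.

P ≈ 34.5 W

Wien's law: T = b/λ_max = 2.898×10⁻³/1.328×10⁻⁶ = 2182.23 K.
Lateral area A = 2πrL = 2π×8.75×10⁻⁴×0.0244 = 1.34146×10⁻⁴ m².
Then P = εσAT⁴ = 0.2×5.670×10⁻⁸×1.34146×10⁻⁴×(2182.23)⁴ = 34.5 W.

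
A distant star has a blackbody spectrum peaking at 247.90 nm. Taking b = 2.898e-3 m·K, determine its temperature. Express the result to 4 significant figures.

Wien's law gives T = b/λ_max = (2.898×10⁻³ m·K)/(2.4790×10⁻⁷ m) = 1.169×10⁴ K.

T ≈ 1.169×10⁴ K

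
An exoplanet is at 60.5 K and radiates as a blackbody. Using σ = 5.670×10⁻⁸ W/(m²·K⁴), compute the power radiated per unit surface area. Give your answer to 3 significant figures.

Stefan–Boltzmann: I = σT⁴ = 5.670×10⁻⁸ × (60.5)⁴ = 0.760 W/m².

I ≈ 0.760 W/m²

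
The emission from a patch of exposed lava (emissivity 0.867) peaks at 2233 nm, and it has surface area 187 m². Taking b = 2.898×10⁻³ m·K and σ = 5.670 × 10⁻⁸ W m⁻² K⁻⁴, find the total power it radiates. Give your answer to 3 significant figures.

Wien's law: T = b/λ_max = 2.898×10⁻³/2.233×10⁻⁶ = 1297.81 K.
Area A = 187 m².
Then P = εσAT⁴ = 0.867×5.670×10⁻⁸×187×(1297.81)⁴ = 2.61×10⁷ W.

P ≈ 2.61×10⁷ W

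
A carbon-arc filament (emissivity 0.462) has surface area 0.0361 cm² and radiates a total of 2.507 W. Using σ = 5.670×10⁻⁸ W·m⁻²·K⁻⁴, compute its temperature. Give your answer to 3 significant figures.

T ≈ 2.27×10³ K

Area A = 0.0361 cm² = 3.61×10⁻⁶ m².
P = εσAT⁴ ⇒ T = (P/(εσA))^(1/4) = (2.507/(0.462×5.670×10⁻⁸×3.61×10⁻⁶))^(1/4) = 2.27×10³ K.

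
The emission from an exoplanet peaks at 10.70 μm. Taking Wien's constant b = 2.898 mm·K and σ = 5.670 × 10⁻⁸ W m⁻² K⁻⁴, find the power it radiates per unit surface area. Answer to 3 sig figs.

I ≈ 305 W/m²

Wien's law: T = b/λ_max = 2.898×10⁻³/1.070×10⁻⁵ = 270.841 K.
Then I = σT⁴ = 5.670×10⁻⁸×(270.841)⁴ = 305 W/m².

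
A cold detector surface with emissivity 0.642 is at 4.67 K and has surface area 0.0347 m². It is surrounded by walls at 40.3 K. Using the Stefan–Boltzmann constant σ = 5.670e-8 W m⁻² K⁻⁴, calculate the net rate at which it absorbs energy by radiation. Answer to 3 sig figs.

Area A = 0.0347 m².
Net radiated power P_net = εσA(T⁴ − T₀⁴) = 0.642×5.670×10⁻⁸×0.0347×(4.67⁴ − 40.3⁴).
T⁴ − T₀⁴ = 475.628 − 2.63767×10⁶ = -2.63719×10⁶ K⁴, so P_net = -3.33×10⁻³ W — negative, meaning a net gain of 3.33×10⁻³ W.

Net gain ≈ 3.33×10⁻³ W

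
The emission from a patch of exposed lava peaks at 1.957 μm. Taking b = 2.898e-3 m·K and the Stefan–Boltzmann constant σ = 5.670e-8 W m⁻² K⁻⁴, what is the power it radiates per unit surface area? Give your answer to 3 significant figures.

I ≈ 2.73×10⁵ W/m²

Wien's law: T = b/λ_max = 2.898×10⁻³/1.957×10⁻⁶ = 1480.84 K.
Then I = σT⁴ = 5.670×10⁻⁸×(1480.84)⁴ = 2.73×10⁵ W/m².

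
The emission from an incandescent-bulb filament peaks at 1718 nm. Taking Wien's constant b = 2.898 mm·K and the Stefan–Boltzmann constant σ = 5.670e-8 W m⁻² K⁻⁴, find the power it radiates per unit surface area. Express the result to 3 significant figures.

Wien's law: T = b/λ_max = 2.898×10⁻³/1.718×10⁻⁶ = 1686.85 K.
Then I = σT⁴ = 5.670×10⁻⁸×(1686.85)⁴ = 4.59×10⁵ W/m².

I ≈ 4.59×10⁵ W/m²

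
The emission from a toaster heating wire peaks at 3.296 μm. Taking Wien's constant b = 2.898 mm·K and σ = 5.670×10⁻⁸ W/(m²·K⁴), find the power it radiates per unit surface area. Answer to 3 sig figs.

Wien's law: T = b/λ_max = 2.898×10⁻³/3.296×10⁻⁶ = 879.248 K.
Then I = σT⁴ = 5.670×10⁻⁸×(879.248)⁴ = 3.39×10⁴ W/m².

I ≈ 3.39×10⁴ W/m²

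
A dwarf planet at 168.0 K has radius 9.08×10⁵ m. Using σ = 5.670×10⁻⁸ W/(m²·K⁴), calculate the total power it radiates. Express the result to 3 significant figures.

P ≈ 4.68×10¹⁴ W

Surface area A = 4πR² = 4π(9.08×10⁵ m)² = 1.03605×10¹³ m².
P = σAT⁴ = 5.670×10⁻⁸ × 1.03605×10¹³ × (168.0)⁴ = 4.68×10¹⁴ W.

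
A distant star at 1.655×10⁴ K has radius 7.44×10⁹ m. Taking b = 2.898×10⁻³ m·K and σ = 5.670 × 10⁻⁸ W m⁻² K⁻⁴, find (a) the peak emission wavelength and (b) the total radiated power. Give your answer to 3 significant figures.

λ_max ≈ 175 nm; P ≈ 2.96×10³⁰ W

(a) λ_max = b/T = 2.898×10⁻³/1.655×10⁴ = 1.751×10⁻⁷ m = 175 nm.
Surface area A = 4πR² = 4π(7.44×10⁹ m)² = 6.95594×10²⁰ m².
(b) P = σAT⁴ = 5.670×10⁻⁸×6.95594×10²⁰×(1.655×10⁴)⁴ = 2.96×10³⁰ W.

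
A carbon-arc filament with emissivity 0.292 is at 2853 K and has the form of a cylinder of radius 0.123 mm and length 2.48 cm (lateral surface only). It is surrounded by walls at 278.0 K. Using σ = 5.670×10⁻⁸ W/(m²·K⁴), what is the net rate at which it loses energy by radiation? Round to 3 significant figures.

Lateral area A = 2πrL = 2π×1.23×10⁻⁴×0.0248 = 1.91662×10⁻⁵ m².
Net radiated power P_net = εσA(T⁴ − T₀⁴) = 0.292×5.670×10⁻⁸×1.91662×10⁻⁵×(2853⁴ − 278.0⁴).
T⁴ − T₀⁴ = 6.62532×10¹³ − 5.97282×10⁹ = 6.62472×10¹³ K⁴, so P_net = 21.0 W.

Net loss ≈ 21.0 W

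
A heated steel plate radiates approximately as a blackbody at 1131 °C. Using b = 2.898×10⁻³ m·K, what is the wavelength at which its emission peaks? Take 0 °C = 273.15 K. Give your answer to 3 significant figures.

λ_max ≈ 2.06 μm

T = 1131 °C + 273.15 = 1404.15 K.
Wien's displacement law: λ_max = b/T = (2.898×10⁻³ m·K)/(1404.15 K) = 2.064×10⁻⁶ m.
That is 2.06 μm, in the infrared range.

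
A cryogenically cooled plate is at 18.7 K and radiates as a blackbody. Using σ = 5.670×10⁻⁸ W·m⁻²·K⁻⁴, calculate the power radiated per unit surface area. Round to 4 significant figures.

Stefan–Boltzmann: I = σT⁴ = 5.670×10⁻⁸ × (18.7)⁴ = 6.933×10⁻³ W/m².

I ≈ 6.933×10⁻³ W/m²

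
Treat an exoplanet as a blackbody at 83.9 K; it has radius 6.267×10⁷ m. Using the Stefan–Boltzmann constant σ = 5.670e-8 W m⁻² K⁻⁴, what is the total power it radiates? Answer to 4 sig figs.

P ≈ 1.387×10¹⁷ W

Surface area A = 4πR² = 4π(6.267×10⁷ m)² = 4.93548×10¹⁶ m².
P = σAT⁴ = 5.670×10⁻⁸ × 4.93548×10¹⁶ × (83.9)⁴ = 1.387×10¹⁷ W.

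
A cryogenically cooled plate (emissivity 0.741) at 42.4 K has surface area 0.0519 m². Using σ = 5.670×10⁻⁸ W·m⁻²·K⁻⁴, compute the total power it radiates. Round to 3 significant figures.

P ≈ 7.05×10⁻³ W

Area A = 0.0519 m².
P = εσAT⁴ = 0.741 × 5.670×10⁻⁸ × 0.0519 × (42.4)⁴ = 7.05×10⁻³ W.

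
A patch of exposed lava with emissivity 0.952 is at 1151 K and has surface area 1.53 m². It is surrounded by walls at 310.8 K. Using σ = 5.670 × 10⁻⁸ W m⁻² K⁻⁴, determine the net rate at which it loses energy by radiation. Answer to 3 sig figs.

Area A = 1.53 m².
Net radiated power P_net = εσA(T⁴ − T₀⁴) = 0.952×5.670×10⁻⁸×1.53×(1151⁴ − 310.8⁴).
T⁴ − T₀⁴ = 1.75510×10¹² − 9.33091×10⁹ = 1.74577×10¹² K⁴, so P_net = 1.44×10⁵ W.

Net loss ≈ 1.44×10⁵ W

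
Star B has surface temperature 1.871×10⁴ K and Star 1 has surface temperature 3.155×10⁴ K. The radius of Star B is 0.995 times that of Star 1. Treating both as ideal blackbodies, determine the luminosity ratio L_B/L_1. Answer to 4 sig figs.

L ∝ R²T⁴, so L_B/L_1 = (R_B/R_1)²(T_B/T_1)⁴ = (0.995)² × (1.871×10⁴/3.155×10⁴)⁴ = 0.990025 × 0.123679 = 0.1224.

L_B/L_1 ≈ 0.1224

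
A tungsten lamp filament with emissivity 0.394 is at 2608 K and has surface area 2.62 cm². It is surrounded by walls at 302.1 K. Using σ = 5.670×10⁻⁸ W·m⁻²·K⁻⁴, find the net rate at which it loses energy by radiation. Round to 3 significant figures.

Net loss ≈ 271 W

Area A = 2.62 cm² = 2.62×10⁻⁴ m².
Net radiated power P_net = εσA(T⁴ − T₀⁴) = 0.394×5.670×10⁻⁸×2.62×10⁻⁴×(2608⁴ − 302.1⁴).
T⁴ − T₀⁴ = 4.62626×10¹³ − 8.32919×10⁹ = 4.62543×10¹³ K⁴, so P_net = 271 W.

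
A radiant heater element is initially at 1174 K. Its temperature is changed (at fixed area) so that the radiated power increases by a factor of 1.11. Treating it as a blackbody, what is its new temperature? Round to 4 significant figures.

P ∝ T⁴, so T₂/T₁ = (P₂/P₁)^(1/4) = (1.11)^(1/4) = 1.02643.
T₂ = 1174 × 1.02643 = 1205 K.

T₂ ≈ 1205 K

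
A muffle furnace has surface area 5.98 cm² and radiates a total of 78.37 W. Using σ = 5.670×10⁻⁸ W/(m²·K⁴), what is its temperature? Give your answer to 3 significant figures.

T ≈ 1.23×10³ K

Area A = 5.98 cm² = 5.98×10⁻⁴ m².
P = σAT⁴ ⇒ T = (P/(σA))^(1/4) = (78.37/(5.670×10⁻⁸×5.98×10⁻⁴))^(1/4) = 1.23×10³ K.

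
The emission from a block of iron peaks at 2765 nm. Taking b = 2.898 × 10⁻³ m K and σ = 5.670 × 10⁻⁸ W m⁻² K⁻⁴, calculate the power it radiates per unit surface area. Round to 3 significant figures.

Wien's law: T = b/λ_max = 2.898×10⁻³/2.765×10⁻⁶ = 1048.10 K.
Then I = σT⁴ = 5.670×10⁻⁸×(1048.10)⁴ = 6.84×10⁴ W/m².

I ≈ 6.84×10⁴ W/m²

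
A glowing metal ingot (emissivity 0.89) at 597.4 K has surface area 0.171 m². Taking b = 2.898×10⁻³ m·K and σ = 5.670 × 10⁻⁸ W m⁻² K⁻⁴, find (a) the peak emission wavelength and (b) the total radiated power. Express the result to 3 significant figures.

(a) λ_max = b/T = 2.898×10⁻³/597.4 = 4.851×10⁻⁶ m = 4.85 μm.
Area A = 0.171 m².
(b) P = εσAT⁴ = 0.89×5.670×10⁻⁸×0.171×(597.4)⁴ = 1.10×10³ W.

λ_max ≈ 4.85 μm; P ≈ 1.10×10³ W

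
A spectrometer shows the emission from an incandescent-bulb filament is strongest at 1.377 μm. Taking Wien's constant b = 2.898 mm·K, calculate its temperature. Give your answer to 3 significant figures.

T ≈ 2.10×10³ K

Wien's law gives T = b/λ_max = (2.898×10⁻³ m·K)/(1.377×10⁻⁶ m) = 2.10×10³ K.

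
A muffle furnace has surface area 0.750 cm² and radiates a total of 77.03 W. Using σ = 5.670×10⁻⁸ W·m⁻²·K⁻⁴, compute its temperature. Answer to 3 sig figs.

Area A = 0.750 cm² = 7.50×10⁻⁵ m².
P = σAT⁴ ⇒ T = (P/(σA))^(1/4) = (77.03/(5.670×10⁻⁸×7.50×10⁻⁵))^(1/4) = 2.06×10³ K.

T ≈ 2.06×10³ K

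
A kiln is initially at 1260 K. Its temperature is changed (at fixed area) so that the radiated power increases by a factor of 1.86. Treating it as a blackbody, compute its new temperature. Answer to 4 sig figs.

P ∝ T⁴, so T₂/T₁ = (P₂/P₁)^(1/4) = (1.86)^(1/4) = 1.16783.
T₂ = 1260 × 1.16783 = 1471 K.

T₂ ≈ 1471 K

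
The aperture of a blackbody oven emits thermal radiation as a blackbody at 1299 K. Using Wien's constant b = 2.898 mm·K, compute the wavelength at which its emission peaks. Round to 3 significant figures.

λ_max ≈ 2.23 μm

Wien's displacement law: λ_max = b/T = (2.898×10⁻³ m·K)/(1299 K) = 2.231×10⁻⁶ m.
That is 2.23 μm, in the infrared range.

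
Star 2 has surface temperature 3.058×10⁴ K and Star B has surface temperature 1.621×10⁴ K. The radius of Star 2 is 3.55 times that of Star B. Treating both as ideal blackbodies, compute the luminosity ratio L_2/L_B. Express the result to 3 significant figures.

L ∝ R²T⁴, so L_2/L_B = (R_2/R_B)²(T_2/T_B)⁴ = (3.55)² × (3.058×10⁴/1.621×10⁴)⁴ = 12.6025 × 12.6654 = 160.

L_2/L_B ≈ 160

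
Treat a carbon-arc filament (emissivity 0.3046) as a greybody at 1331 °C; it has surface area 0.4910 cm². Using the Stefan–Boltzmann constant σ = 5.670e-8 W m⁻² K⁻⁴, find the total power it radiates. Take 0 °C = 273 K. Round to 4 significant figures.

P ≈ 5.613 W

T = 1331 °C + 273 = 1604 K.
Area A = 0.4910 cm² = 4.910×10⁻⁵ m².
P = εσAT⁴ = 0.3046 × 5.670×10⁻⁸ × 4.910×10⁻⁵ × (1604)⁴ = 5.613 W.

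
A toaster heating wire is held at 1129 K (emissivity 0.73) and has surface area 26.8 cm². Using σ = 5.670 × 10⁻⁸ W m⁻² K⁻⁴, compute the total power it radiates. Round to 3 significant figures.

Area A = 26.8 cm² = 2.68×10⁻³ m².
P = εσAT⁴ = 0.73 × 5.670×10⁻⁸ × 2.68×10⁻³ × (1129)⁴ = 180 W.

P ≈ 180 W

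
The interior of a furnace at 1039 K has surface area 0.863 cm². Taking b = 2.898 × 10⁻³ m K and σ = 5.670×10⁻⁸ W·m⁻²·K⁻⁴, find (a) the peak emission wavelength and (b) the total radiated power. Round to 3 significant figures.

(a) λ_max = b/T = 2.898×10⁻³/1039 = 2.789×10⁻⁶ m = 2.79×10³ nm.
Area A = 0.863 cm² = 8.63×10⁻⁵ m².
(b) P = σAT⁴ = 5.670×10⁻⁸×8.63×10⁻⁵×(1039)⁴ = 5.70 W.

λ_max ≈ 2.79×10³ nm; P ≈ 5.70 W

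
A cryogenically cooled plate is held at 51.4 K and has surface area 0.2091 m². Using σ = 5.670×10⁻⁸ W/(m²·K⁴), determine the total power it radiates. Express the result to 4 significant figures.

P ≈ 0.08275 W

Area A = 0.2091 m².
P = σAT⁴ = 5.670×10⁻⁸ × 0.2091 × (51.4)⁴ = 0.08275 W.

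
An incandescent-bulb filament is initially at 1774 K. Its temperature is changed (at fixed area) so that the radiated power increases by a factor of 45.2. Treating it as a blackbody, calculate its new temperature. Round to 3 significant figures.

P ∝ T⁴, so T₂/T₁ = (P₂/P₁)^(1/4) = (45.2)^(1/4) = 2.59289.
T₂ = 1774 × 2.59289 = 4.60×10³ K.

T₂ ≈ 4.60×10³ K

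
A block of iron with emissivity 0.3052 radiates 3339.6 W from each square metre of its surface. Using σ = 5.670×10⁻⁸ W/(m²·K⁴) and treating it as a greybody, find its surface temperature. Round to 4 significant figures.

T ≈ 662.8 K

I = εσT⁴, so T = (I/εσ)^(1/4) = (3339.6/(0.3052×5.670×10⁻⁸))^(1/4) = 662.8 K.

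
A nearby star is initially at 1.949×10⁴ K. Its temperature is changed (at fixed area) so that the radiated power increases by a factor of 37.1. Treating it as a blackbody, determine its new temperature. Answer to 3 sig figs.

P ∝ T⁴, so T₂/T₁ = (P₂/P₁)^(1/4) = (37.1)^(1/4) = 2.46799.
T₂ = 1.949×10⁴ × 2.46799 = 4.81×10⁴ K.

T₂ ≈ 4.81×10⁴ K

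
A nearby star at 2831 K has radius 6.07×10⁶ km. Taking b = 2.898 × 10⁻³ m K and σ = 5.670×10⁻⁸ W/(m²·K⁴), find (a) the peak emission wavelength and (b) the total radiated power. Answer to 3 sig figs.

λ_max ≈ 1.02×10³ nm; P ≈ 1.69×10²⁷ W

(a) λ_max = b/T = 2.898×10⁻³/2831 = 1.024×10⁻⁶ m = 1.02×10³ nm.
Surface area A = 4πR² = 4π(6.07×10⁹ m)² = 4.63007×10²⁰ m².
(b) P = σAT⁴ = 5.670×10⁻⁸×4.63007×10²⁰×(2831)⁴ = 1.69×10²⁷ W.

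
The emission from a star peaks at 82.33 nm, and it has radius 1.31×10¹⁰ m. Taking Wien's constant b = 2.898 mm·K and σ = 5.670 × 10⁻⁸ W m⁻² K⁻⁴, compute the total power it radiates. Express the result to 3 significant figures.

Wien's law: T = b/λ_max = 2.898×10⁻³/8.233×10⁻⁸ = 35199.8 K.
Surface area A = 4πR² = 4π(1.31×10¹⁰ m)² = 2.15651×10²¹ m².
Then P = σAT⁴ = 5.670×10⁻⁸×2.15651×10²¹×(35199.8)⁴ = 1.88×10³² W.

P ≈ 1.88×10³² W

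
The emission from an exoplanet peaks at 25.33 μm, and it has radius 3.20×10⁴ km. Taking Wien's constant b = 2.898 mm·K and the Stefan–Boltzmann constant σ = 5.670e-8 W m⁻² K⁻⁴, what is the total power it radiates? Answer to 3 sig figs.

Wien's law: T = b/λ_max = 2.898×10⁻³/2.533×10⁻⁵ = 114.410 K.
Surface area A = 4πR² = 4π(3.20×10⁷ m)² = 1.28680×10¹⁶ m².
Then P = σAT⁴ = 5.670×10⁻⁸×1.28680×10¹⁶×(114.410)⁴ = 1.25×10¹⁷ W.

P ≈ 1.25×10¹⁷ W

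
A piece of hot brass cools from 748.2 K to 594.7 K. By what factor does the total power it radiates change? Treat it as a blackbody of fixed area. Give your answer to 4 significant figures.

P₂/P₁ ≈ 0.3991

P ∝ T⁴, so P₂/P₁ = (T₂/T₁)⁴ = (594.7/748.2)⁴ = (0.794841)⁴ = 0.3991.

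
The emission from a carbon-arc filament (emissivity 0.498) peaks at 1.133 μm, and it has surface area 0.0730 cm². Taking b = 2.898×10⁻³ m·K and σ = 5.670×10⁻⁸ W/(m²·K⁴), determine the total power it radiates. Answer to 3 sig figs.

Wien's law: T = b/λ_max = 2.898×10⁻³/1.133×10⁻⁶ = 2557.81 K.
Area A = 0.0730 cm² = 7.30×10⁻⁶ m².
Then P = εσAT⁴ = 0.498×5.670×10⁻⁸×7.30×10⁻⁶×(2557.81)⁴ = 8.82 W.

P ≈ 8.82 W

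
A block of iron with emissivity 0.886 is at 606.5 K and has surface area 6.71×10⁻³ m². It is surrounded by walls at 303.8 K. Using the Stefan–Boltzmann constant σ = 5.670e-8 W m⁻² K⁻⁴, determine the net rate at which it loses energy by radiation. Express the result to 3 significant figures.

Area A = 6.71×10⁻³ m².
Net radiated power P_net = εσA(T⁴ − T₀⁴) = 0.886×5.670×10⁻⁸×6.71×10⁻³×(606.5⁴ − 303.8⁴).
T⁴ − T₀⁴ = 1.35308×10¹¹ − 8.51826×10⁹ = 1.26790×10¹¹ K⁴, so P_net = 42.7 W.

Net loss ≈ 42.7 W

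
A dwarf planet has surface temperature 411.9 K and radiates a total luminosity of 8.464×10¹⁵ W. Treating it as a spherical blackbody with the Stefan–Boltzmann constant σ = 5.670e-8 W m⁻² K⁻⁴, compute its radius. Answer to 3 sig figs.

R ≈ 6.42×10⁵ m

L = 4πR²σT⁴ ⇒ R = √(L/(4πσT⁴)).
σT⁴ = 1632.11 W/m², so R = √(8.464×10¹⁵/(4π×1632.11)) = 6.42×10⁵ m.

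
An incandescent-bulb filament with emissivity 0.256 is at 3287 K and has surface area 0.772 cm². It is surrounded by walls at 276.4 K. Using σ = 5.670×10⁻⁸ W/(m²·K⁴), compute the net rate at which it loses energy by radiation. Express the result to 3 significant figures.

Net loss ≈ 131 W

Area A = 0.772 cm² = 7.72×10⁻⁵ m².
Net radiated power P_net = εσA(T⁴ − T₀⁴) = 0.256×5.670×10⁻⁸×7.72×10⁻⁵×(3287⁴ − 276.4⁴).
T⁴ − T₀⁴ = 1.16734×10¹⁴ − 5.83650×10⁹ = 1.16728×10¹⁴ K⁴, so P_net = 131 W.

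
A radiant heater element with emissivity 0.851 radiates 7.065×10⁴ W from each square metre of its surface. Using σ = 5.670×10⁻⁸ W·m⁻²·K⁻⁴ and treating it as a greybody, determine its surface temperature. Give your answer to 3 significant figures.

I = εσT⁴, so T = (I/εσ)^(1/4) = (7.065×10⁴/(0.851×5.670×10⁻⁸))^(1/4) = 1.10×10³ K.

T ≈ 1.10×10³ K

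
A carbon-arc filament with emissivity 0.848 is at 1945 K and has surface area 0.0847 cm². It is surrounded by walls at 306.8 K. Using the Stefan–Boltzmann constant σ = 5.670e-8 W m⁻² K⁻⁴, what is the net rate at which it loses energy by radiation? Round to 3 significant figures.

Area A = 0.0847 cm² = 8.47×10⁻⁶ m².
Net radiated power P_net = εσA(T⁴ − T₀⁴) = 0.848×5.670×10⁻⁸×8.47×10⁻⁶×(1945⁴ − 306.8⁴).
T⁴ − T₀⁴ = 1.43113×10¹³ − 8.85975×10⁹ = 1.43024×10¹³ K⁴, so P_net = 5.82 W.

Net loss ≈ 5.82 W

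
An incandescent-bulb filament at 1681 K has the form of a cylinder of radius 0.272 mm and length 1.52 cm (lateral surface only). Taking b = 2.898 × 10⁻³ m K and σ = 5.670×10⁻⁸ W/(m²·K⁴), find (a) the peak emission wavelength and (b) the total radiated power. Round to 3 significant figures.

(a) λ_max = b/T = 2.898×10⁻³/1681 = 1.724×10⁻⁶ m = 1.72 μm.
Lateral area A = 2πrL = 2π×2.72×10⁻⁴×0.0152 = 2.59772×10⁻⁵ m².
(b) P = σAT⁴ = 5.670×10⁻⁸×2.59772×10⁻⁵×(1681)⁴ = 11.8 W.

λ_max ≈ 1.72 μm; P ≈ 11.8 W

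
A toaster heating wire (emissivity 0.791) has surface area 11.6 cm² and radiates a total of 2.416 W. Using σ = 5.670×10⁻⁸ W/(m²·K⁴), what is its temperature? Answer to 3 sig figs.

Area A = 11.6 cm² = 1.16×10⁻³ m².
P = εσAT⁴ ⇒ T = (P/(εσA))^(1/4) = (2.416/(0.791×5.670×10⁻⁸×1.16×10⁻³))^(1/4) = 464 K.

T ≈ 464 K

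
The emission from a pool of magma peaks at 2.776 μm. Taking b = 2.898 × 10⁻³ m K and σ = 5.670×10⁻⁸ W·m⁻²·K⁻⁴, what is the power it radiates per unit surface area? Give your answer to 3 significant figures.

I ≈ 6.73×10⁴ W/m²

Wien's law: T = b/λ_max = 2.898×10⁻³/2.776×10⁻⁶ = 1043.95 K.
Then I = σT⁴ = 5.670×10⁻⁸×(1043.95)⁴ = 6.73×10⁴ W/m².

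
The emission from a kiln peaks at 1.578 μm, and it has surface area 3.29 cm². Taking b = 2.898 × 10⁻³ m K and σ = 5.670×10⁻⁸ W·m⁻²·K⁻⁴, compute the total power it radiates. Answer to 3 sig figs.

Wien's law: T = b/λ_max = 2.898×10⁻³/1.578×10⁻⁶ = 1836.50 K.
Area A = 3.29 cm² = 3.29×10⁻⁴ m².
Then P = σAT⁴ = 5.670×10⁻⁸×3.29×10⁻⁴×(1836.50)⁴ = 212 W.

P ≈ 212 W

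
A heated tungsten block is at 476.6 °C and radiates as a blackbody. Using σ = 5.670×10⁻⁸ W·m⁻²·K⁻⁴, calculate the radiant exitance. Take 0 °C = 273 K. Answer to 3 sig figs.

T = 476.6 °C + 273 = 749.6 K.
Stefan–Boltzmann: I = σT⁴ = 5.670×10⁻⁸ × (749.6)⁴ = 1.79×10⁴ W/m².

I ≈ 1.79×10⁴ W/m²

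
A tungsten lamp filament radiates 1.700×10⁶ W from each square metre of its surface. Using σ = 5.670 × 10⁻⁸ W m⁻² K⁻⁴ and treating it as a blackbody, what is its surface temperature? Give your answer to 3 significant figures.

I = σT⁴, so T = (I/σ)^(1/4) = (1.700×10⁶/(5.670×10⁻⁸))^(1/4) = 2.34×10³ K.

T ≈ 2.34×10³ K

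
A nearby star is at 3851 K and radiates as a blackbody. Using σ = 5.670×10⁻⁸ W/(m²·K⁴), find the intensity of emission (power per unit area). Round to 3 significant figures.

Stefan–Boltzmann: I = σT⁴ = 5.670×10⁻⁸ × (3851)⁴ = 1.25×10⁷ W/m².

I ≈ 1.25×10⁷ W/m²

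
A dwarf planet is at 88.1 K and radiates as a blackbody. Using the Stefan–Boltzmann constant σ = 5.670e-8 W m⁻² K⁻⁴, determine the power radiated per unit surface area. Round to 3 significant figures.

I ≈ 3.42 W/m²

Stefan–Boltzmann: I = σT⁴ = 5.670×10⁻⁸ × (88.1)⁴ = 3.42 W/m².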